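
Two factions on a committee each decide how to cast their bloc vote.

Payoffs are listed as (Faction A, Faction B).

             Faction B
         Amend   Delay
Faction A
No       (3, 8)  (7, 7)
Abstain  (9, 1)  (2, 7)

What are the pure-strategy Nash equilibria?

No pure-strategy Nash equilibrium.

For each strategy profile, look for a profitable unilateral deviation.
(No, Amend): Faction A can switch to Abstain (3 → 9). Not NE.
(No, Delay): Faction B can switch to Amend (7 → 8). Not NE.
(Abstain, Amend): Faction B can switch to Delay (1 → 7). Not NE.
(Abstain, Delay): Faction A can switch to No (2 → 7). Not NE.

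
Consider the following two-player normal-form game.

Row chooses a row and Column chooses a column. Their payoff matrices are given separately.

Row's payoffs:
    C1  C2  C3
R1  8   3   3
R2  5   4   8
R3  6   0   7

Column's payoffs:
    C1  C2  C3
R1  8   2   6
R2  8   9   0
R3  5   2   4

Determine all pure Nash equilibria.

Pure-strategy Nash equilibria: (R1, C1), (R2, C2)

For each player, find the best response to each opponent profile; mutual best responses are the pure NE.
Row against C1: payoffs 8, 5, 6 → best response R1.
Row against C2: payoffs 3, 4, 0 → best response R2.
Row against C3: payoffs 3, 8, 7 → best response R2.
Column against R1: payoffs 8, 2, 6 → best response C1.
Column against R2: payoffs 8, 9, 0 → best response C2.
Column against R3: payoffs 5, 2, 4 → best response C1.
Mutual best responses: (R1, C1); (R2, C2).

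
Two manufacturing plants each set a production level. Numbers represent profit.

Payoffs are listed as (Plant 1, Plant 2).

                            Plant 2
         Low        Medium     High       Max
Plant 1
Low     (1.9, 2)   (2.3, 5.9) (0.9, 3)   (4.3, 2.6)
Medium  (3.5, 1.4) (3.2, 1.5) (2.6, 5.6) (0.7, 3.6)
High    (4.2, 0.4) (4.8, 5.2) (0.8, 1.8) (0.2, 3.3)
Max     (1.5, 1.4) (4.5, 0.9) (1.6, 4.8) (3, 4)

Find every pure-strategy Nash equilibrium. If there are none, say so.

(Low, Low): Plant 1 can switch to Medium (1.9 → 3.5). Not NE.
(Low, Medium): Plant 1 can switch to Medium (2.3 → 3.2). Not NE.
(Low, High): Plant 1 can switch to Medium (0.9 → 2.6). Not NE.
(Low, Max): Plant 2 can switch to Medium (2.6 → 5.9). Not NE.
(Medium, Low): Plant 1 can switch to High (3.5 → 4.2). Not NE.
(Medium, Medium): Plant 1 can switch to High (3.2 → 4.8). Not NE.
(Medium, High): Plant 1 gets 2.6, best alternative 1.6; Plant 2 gets 5.6, best alternative 3.6. No profitable deviation — NE.
(Medium, Max): Plant 1 can switch to Low (0.7 → 4.3). Not NE.
(High, Low): Plant 2 can switch to Medium (0.4 → 5.2). Not NE.
(High, Medium): Plant 1 gets 4.8, best alternative 4.5; Plant 2 gets 5.2, best alternative 3.3. No profitable deviation — NE.
(High, High): Plant 1 can switch to Low (0.8 → 0.9). Not NE.
(High, Max): Plant 1 can switch to Low (0.2 → 4.3). Not NE.
(Max, Low): Plant 1 can switch to Low (1.5 → 1.9). Not NE.
(Max, Medium): Plant 1 can switch to High (4.5 → 4.8). Not NE.
(The remaining 2 profiles each have a profitable deviation by the same check.)

Pure-strategy Nash equilibria: (Medium, High) and (High, Medium)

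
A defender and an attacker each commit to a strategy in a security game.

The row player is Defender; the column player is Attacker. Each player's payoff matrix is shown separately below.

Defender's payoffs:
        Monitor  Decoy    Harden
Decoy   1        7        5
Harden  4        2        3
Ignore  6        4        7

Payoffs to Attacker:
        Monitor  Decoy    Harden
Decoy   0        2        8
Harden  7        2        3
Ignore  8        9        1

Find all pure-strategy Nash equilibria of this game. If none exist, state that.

There is no pure-strategy Nash equilibrium.

(Decoy, Monitor): Defender can switch to Harden (1 → 4). Not NE.
(Decoy, Decoy): Attacker can switch to Harden (2 → 8). Not NE.
(Decoy, Harden): Defender can switch to Ignore (5 → 7). Not NE.
(Harden, Monitor): Defender can switch to Ignore (4 → 6). Not NE.
(Harden, Decoy): Defender can switch to Decoy (2 → 7). Not NE.
(Harden, Harden): Defender can switch to Decoy (3 → 5). Not NE.
(Ignore, Monitor): Attacker can switch to Decoy (8 → 9). Not NE.
(Ignore, Decoy): Defender can switch to Decoy (4 → 7). Not NE.
(Ignore, Harden): Attacker can switch to Monitor (1 → 8). Not NE.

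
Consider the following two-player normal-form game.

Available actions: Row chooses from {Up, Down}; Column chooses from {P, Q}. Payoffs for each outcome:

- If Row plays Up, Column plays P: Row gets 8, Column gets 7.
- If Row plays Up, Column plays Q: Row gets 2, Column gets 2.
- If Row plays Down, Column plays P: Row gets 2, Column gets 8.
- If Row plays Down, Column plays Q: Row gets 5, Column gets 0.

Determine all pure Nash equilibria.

For each player, find the best response to each opponent profile; mutual best responses are the pure NE.
Row against P: payoffs 8, 2 → best response Up.
Row against Q: payoffs 2, 5 → best response Down.
Column against Up: payoffs 7, 2 → best response P.
Column against Down: payoffs 8, 0 → best response P.
Mutual best responses: (Up, P).

Pure NE: (Up, P)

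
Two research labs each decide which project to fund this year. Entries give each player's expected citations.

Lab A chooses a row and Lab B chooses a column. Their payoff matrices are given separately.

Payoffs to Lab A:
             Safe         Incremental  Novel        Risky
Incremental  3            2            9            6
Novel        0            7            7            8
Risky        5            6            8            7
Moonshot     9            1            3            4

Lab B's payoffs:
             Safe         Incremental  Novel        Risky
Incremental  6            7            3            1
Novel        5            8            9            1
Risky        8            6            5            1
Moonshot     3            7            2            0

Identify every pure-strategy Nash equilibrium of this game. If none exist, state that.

For each strategy profile, look for a profitable unilateral deviation.
(Incremental, Safe): Lab A can switch to Risky (3 → 5). Not NE.
(Incremental, Incremental): Lab A can switch to Novel (2 → 7). Not NE.
(Incremental, Novel): Lab B can switch to Safe (3 → 6). Not NE.
(Incremental, Risky): Lab A can switch to Novel (6 → 8). Not NE.
(Novel, Safe): Lab A can switch to Incremental (0 → 3). Not NE.
(Novel, Incremental): Lab B can switch to Novel (8 → 9). Not NE.
(Novel, Novel): Lab A can switch to Incremental (7 → 9). Not NE.
(Novel, Risky): Lab B can switch to Safe (1 → 5). Not NE.
(Risky, Safe): Lab A can switch to Moonshot (5 → 9). Not NE.
(Risky, Incremental): Lab A can switch to Novel (6 → 7). Not NE.
(The remaining 6 profiles each have a profitable deviation by the same check.)

There is no pure-strategy Nash equilibrium.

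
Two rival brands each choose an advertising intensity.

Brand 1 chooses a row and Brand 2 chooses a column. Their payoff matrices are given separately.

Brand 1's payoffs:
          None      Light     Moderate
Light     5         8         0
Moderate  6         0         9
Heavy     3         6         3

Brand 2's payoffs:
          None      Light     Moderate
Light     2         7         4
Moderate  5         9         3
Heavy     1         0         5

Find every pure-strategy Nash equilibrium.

(Light, Light)

Brand 1 against None: payoffs 5, 6, 3 → best response Moderate.
Brand 1 against Light: payoffs 8, 0, 6 → best response Light.
Brand 1 against Moderate: payoffs 0, 9, 3 → best response Moderate.
Brand 2 against Light: payoffs 2, 7, 4 → best response Light.
Brand 2 against Moderate: payoffs 5, 9, 3 → best response Light.
Brand 2 against Heavy: payoffs 1, 0, 5 → best response Moderate.
Mutual best responses: (Light, Light).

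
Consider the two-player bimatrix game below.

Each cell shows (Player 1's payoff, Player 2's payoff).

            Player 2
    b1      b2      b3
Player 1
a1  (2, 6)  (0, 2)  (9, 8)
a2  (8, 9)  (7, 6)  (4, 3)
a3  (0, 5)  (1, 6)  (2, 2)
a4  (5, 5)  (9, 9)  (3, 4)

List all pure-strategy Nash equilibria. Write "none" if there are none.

Check each profile: it is a Nash equilibrium iff no player can strictly gain by switching unilaterally.
(a1, b1): Player 1 can switch to a2 (2 → 8). Not NE.
(a1, b2): Player 1 can switch to a2 (0 → 7). Not NE.
(a1, b3): Player 1 gets 9, best alternative 4; Player 2 gets 8, best alternative 6. No profitable deviation — NE.
(a2, b1): Player 1 gets 8, best alternative 5; Player 2 gets 9, best alternative 6. No profitable deviation — NE.
(a2, b2): Player 1 can switch to a4 (7 → 9). Not NE.
(a2, b3): Player 1 can switch to a1 (4 → 9). Not NE.
(a3, b1): Player 1 can switch to a1 (0 → 2). Not NE.
(a3, b2): Player 1 can switch to a2 (1 → 7). Not NE.
(a4, b2): Player 1 gets 9, best alternative 7; Player 2 gets 9, best alternative 5. No profitable deviation — NE.
(The remaining 3 profiles each have a profitable deviation by the same check.)

The pure Nash equilibria are (a1, b3) and (a2, b1) and (a4, b2).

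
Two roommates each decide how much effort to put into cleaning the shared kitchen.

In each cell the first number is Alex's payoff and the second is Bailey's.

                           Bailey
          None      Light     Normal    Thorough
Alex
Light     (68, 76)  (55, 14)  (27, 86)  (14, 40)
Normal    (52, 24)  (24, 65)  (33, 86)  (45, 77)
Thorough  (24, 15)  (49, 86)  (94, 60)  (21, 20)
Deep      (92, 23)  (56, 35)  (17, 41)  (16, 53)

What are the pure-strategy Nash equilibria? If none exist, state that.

This game has no pure Nash equilibrium.

(Light, None): Alex can switch to Deep (68 → 92). Not NE.
(Light, Light): Alex can switch to Deep (55 → 56). Not NE.
(Light, Normal): Alex can switch to Normal (27 → 33). Not NE.
(Light, Thorough): Alex can switch to Normal (14 → 45). Not NE.
(Normal, None): Alex can switch to Light (52 → 68). Not NE.
(Normal, Light): Alex can switch to Light (24 → 55). Not NE.
(Normal, Normal): Alex can switch to Thorough (33 → 94). Not NE.
(Normal, Thorough): Bailey can switch to Normal (77 → 86). Not NE.
(Thorough, None): Alex can switch to Light (24 → 68). Not NE.
(Thorough, Light): Alex can switch to Light (49 → 55). Not NE.
(The remaining 6 profiles each have a profitable deviation by the same check.)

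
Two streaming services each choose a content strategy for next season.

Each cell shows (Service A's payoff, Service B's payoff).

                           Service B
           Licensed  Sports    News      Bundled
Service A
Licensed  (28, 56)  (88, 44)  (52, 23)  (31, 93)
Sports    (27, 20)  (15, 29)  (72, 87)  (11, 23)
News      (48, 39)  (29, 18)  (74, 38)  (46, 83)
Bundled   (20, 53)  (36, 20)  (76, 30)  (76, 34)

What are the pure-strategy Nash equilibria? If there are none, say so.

(Licensed, Licensed): Service A can switch to News (28 → 48). Not NE.
(Licensed, Sports): Service B can switch to Licensed (44 → 56). Not NE.
(Licensed, News): Service A can switch to Sports (52 → 72). Not NE.
(Licensed, Bundled): Service A can switch to News (31 → 46). Not NE.
(Sports, Licensed): Service A can switch to Licensed (27 → 28). Not NE.
(Sports, Sports): Service A can switch to Licensed (15 → 88). Not NE.
(The remaining 10 profiles each have a profitable deviation by the same check.)

No pure-strategy Nash equilibrium.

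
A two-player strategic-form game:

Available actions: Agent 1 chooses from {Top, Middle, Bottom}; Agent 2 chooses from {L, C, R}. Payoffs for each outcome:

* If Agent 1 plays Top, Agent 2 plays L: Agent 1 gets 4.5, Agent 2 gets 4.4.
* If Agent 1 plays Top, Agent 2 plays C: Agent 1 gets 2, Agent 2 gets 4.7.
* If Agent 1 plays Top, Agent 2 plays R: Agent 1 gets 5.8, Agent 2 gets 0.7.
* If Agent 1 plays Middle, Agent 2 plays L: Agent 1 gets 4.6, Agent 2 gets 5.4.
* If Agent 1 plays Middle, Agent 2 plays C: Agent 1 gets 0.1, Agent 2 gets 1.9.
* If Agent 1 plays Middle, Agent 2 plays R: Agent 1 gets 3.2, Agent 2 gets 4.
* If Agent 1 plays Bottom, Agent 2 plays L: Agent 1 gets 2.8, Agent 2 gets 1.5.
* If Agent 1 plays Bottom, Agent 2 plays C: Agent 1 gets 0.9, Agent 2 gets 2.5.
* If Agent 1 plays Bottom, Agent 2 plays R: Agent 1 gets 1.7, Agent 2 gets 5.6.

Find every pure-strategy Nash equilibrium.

(Top, C); (Middle, L)

Agent 1 against L: payoffs 4.5, 4.6, 2.8 → best response Middle.
Agent 1 against C: payoffs 2, 0.1, 0.9 → best response Top.
Agent 1 against R: payoffs 5.8, 3.2, 1.7 → best response Top.
Agent 2 against Top: payoffs 4.4, 4.7, 0.7 → best response C.
Agent 2 against Middle: payoffs 5.4, 1.9, 4 → best response L.
Agent 2 against Bottom: payoffs 1.5, 2.5, 5.6 → best response R.
Mutual best responses: (Top, C); (Middle, L).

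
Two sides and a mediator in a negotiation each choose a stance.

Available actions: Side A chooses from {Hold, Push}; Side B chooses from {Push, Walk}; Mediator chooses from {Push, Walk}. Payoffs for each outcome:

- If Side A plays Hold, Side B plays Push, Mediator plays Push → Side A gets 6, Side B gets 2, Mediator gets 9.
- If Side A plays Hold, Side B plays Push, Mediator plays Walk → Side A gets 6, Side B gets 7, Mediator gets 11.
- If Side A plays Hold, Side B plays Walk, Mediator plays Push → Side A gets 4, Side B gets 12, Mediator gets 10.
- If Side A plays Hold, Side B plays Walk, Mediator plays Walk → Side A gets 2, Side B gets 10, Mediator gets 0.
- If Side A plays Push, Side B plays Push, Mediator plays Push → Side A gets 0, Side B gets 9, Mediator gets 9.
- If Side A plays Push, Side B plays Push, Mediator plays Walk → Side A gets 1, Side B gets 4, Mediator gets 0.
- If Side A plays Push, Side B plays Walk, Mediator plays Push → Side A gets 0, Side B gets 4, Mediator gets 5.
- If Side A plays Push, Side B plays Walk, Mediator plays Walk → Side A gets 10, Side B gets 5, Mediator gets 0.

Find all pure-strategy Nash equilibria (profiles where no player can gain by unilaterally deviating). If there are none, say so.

(Hold, Walk, Push)

(Hold, Push, Push): Side B can switch to Walk (2 → 12). Not NE.
(Hold, Push, Walk): Side B can switch to Walk (7 → 10). Not NE.
(Hold, Walk, Push): Side A gets 4, best alternative 0; Side B gets 12, best alternative 2; Mediator gets 10, best alternative 0. No profitable deviation — NE.
(Hold, Walk, Walk): Side A can switch to Push (2 → 10). Not NE.
(Push, Push, Push): Side A can switch to Hold (0 → 6). Not NE.
(Push, Push, Walk): Side A can switch to Hold (1 → 6). Not NE.
(Push, Walk, Push): Side A can switch to Hold (0 → 4). Not NE.
(The remaining 1 profile has a profitable deviation by the same check.)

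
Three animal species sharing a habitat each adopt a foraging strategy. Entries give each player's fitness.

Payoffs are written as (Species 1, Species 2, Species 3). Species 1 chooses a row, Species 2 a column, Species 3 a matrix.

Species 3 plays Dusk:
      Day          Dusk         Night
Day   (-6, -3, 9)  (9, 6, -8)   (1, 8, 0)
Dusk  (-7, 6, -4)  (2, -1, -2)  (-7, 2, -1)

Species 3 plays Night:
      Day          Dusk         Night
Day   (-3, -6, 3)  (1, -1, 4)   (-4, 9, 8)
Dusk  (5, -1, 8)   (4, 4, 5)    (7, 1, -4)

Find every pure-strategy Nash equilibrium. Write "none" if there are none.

(Dusk, Dusk, Night)

(Day, Day, Dusk): Species 2 can switch to Dusk (-3 → 6). Not NE.
(Day, Day, Night): Species 1 can switch to Dusk (-3 → 5). Not NE.
(Day, Dusk, Dusk): Species 2 can switch to Night (6 → 8). Not NE.
(Day, Dusk, Night): Species 1 can switch to Dusk (1 → 4). Not NE.
(Day, Night, Dusk): Species 3 can switch to Night (0 → 8). Not NE.
(Day, Night, Night): Species 1 can switch to Dusk (-4 → 7). Not NE.
(Dusk, Day, Dusk): Species 1 can switch to Day (-7 → -6). Not NE.
(Dusk, Day, Night): Species 2 can switch to Dusk (-1 → 4). Not NE.
(Dusk, Dusk, Night): Species 1 gets 4, best alternative 1; Species 2 gets 4, best alternative 1; Species 3 gets 5, best alternative -2. No profitable deviation — NE.
(The remaining 3 profiles each have a profitable deviation by the same check.)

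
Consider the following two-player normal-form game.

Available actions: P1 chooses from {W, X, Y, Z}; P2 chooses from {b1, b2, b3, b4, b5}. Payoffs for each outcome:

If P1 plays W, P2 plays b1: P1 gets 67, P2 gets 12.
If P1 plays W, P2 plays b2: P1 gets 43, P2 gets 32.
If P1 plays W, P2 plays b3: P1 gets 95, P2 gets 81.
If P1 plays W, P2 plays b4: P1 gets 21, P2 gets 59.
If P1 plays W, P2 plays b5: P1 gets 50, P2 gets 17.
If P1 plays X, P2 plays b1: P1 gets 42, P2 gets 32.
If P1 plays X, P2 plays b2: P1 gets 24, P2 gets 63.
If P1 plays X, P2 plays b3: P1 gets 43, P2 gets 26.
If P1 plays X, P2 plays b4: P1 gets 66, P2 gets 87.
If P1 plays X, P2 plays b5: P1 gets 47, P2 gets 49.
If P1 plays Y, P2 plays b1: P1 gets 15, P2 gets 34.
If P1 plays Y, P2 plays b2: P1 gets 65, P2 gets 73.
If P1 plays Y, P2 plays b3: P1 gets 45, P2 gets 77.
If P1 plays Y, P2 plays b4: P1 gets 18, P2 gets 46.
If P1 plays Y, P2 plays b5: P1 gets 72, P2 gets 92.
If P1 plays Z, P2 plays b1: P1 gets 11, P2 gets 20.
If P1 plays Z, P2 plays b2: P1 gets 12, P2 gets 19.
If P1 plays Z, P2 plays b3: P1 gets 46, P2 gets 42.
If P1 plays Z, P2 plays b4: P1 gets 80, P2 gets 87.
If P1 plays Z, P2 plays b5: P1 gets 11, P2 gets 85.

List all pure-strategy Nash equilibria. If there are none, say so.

The pure Nash equilibria are (W, b3) and (Y, b5) and (Z, b4).

For each strategy profile, look for a profitable unilateral deviation.
(W, b1): P2 can switch to b2 (12 → 32). Not NE.
(W, b2): P1 can switch to Y (43 → 65). Not NE.
(W, b3): P1 gets 95, best alternative 46; P2 gets 81, best alternative 59. No profitable deviation — NE.
(W, b4): P1 can switch to X (21 → 66). Not NE.
(W, b5): P1 can switch to Y (50 → 72). Not NE.
(X, b1): P1 can switch to W (42 → 67). Not NE.
(X, b2): P1 can switch to W (24 → 43). Not NE.
(X, b3): P1 can switch to W (43 → 95). Not NE.
(X, b4): P1 can switch to Z (66 → 80). Not NE.
(X, b5): P1 can switch to W (47 → 50). Not NE.
(Y, b1): P1 can switch to W (15 → 67). Not NE.
(Y, b5): P1 gets 72, best alternative 50; P2 gets 92, best alternative 77. No profitable deviation — NE.
(Z, b4): P1 gets 80, best alternative 66; P2 gets 87, best alternative 85. No profitable deviation — NE.
(The remaining 7 profiles each have a profitable deviation by the same check.)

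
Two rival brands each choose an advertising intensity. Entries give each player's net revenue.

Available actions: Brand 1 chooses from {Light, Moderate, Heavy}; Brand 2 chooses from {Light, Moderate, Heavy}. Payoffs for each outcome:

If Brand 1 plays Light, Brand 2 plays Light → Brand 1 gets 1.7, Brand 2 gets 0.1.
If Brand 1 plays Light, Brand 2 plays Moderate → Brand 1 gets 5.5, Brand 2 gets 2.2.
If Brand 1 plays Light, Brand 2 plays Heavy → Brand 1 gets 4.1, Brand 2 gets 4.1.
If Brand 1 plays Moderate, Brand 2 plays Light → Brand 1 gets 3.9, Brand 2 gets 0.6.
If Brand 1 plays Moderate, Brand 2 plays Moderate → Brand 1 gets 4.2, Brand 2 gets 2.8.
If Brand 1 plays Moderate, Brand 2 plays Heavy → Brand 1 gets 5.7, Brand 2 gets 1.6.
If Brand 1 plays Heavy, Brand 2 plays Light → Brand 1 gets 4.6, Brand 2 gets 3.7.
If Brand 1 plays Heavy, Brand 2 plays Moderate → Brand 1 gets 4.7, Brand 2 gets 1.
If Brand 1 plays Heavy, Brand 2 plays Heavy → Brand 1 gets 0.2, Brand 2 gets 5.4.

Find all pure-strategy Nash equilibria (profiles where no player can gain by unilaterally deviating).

none

Brand 1 against Light: payoffs 1.7, 3.9, 4.6 → best response Heavy.
Brand 1 against Moderate: payoffs 5.5, 4.2, 4.7 → best response Light.
Brand 1 against Heavy: payoffs 4.1, 5.7, 0.2 → best response Moderate.
Brand 2 against Light: payoffs 0.1, 2.2, 4.1 → best response Heavy.
Brand 2 against Moderate: payoffs 0.6, 2.8, 1.6 → best response Moderate.
Brand 2 against Heavy: payoffs 3.7, 1, 5.4 → best response Heavy.
No profile is a mutual best response for all players.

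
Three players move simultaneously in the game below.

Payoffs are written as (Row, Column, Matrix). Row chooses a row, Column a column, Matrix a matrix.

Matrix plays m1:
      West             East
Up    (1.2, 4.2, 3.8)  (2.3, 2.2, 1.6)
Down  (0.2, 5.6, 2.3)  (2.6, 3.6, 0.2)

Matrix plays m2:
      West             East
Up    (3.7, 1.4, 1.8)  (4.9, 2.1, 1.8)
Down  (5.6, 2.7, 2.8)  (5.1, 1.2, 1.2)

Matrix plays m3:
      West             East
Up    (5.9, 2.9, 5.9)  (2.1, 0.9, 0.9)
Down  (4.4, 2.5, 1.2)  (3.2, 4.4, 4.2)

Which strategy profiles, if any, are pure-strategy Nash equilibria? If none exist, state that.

Pure-strategy Nash equilibria: (Up, West, m3); (Down, West, m2); (Down, East, m3)

Row against (West, m1): payoffs 1.2, 0.2 → best response Up.
Row against (West, m2): payoffs 3.7, 5.6 → best response Down.
Row against (West, m3): payoffs 5.9, 4.4 → best response Up.
Row against (East, m1): payoffs 2.3, 2.6 → best response Down.
Row against (East, m2): payoffs 4.9, 5.1 → best response Down.
Row against (East, m3): payoffs 2.1, 3.2 → best response Down.
Column against (Up, m1): payoffs 4.2, 2.2 → best response West.
Column against (Up, m2): payoffs 1.4, 2.1 → best response East.
Column against (Up, m3): payoffs 2.9, 0.9 → best response West.
Column against (Down, m1): payoffs 5.6, 3.6 → best response West.
Column against (Down, m2): payoffs 2.7, 1.2 → best response West.
Column against (Down, m3): payoffs 2.5, 4.4 → best response East.
Matrix against (Up, West): payoffs 3.8, 1.8, 5.9 → best response m3.
Matrix against (Up, East): payoffs 1.6, 1.8, 0.9 → best response m2.
Matrix against (Down, West): payoffs 2.3, 2.8, 1.2 → best response m2.
Matrix against (Down, East): payoffs 0.2, 1.2, 4.2 → best response m3.
Mutual best responses: (Up, West, m3); (Down, West, m2); (Down, East, m3).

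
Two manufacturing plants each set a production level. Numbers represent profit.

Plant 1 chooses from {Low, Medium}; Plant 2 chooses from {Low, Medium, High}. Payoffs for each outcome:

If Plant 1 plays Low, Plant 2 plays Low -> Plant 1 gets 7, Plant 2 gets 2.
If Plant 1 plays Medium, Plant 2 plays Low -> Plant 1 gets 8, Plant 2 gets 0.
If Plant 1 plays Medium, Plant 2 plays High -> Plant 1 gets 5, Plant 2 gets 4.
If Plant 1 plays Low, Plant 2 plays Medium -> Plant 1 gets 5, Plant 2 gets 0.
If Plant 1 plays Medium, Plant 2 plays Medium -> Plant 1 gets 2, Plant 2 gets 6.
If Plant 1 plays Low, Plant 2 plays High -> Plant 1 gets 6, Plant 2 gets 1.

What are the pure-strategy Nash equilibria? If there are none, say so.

Plant 1 against Low: payoffs 7, 8 → best response Medium.
Plant 1 against Medium: payoffs 5, 2 → best response Low.
Plant 1 against High: payoffs 6, 5 → best response Low.
Plant 2 against Low: payoffs 2, 0, 1 → best response Low.
Plant 2 against Medium: payoffs 0, 6, 4 → best response Medium.
No profile is a mutual best response for all players.

none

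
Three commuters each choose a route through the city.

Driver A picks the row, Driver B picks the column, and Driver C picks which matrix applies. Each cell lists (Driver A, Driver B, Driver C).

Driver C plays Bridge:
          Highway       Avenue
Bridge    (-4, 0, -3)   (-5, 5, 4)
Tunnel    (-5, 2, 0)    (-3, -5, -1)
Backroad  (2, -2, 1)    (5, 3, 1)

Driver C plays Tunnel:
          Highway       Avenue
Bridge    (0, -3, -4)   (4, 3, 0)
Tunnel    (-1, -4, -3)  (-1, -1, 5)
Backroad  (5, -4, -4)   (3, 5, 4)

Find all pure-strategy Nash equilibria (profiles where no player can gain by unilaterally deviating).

There is no pure-strategy Nash equilibrium.

Driver A against (Highway, Bridge): payoffs -4, -5, 2 → best response Backroad.
Driver A against (Highway, Tunnel): payoffs 0, -1, 5 → best response Backroad.
Driver A against (Avenue, Bridge): payoffs -5, -3, 5 → best response Backroad.
Driver A against (Avenue, Tunnel): payoffs 4, -1, 3 → best response Bridge.
Driver B against (Bridge, Bridge): payoffs 0, 5 → best response Avenue.
Driver B against (Bridge, Tunnel): payoffs -3, 3 → best response Avenue.
Driver B against (Tunnel, Bridge): payoffs 2, -5 → best response Highway.
Driver B against (Tunnel, Tunnel): payoffs -4, -1 → best response Avenue.
Driver B against (Backroad, Bridge): payoffs -2, 3 → best response Avenue.
Driver B against (Backroad, Tunnel): payoffs -4, 5 → best response Avenue.
Driver C against (Bridge, Highway): payoffs -3, -4 → best response Bridge.
Driver C against (Bridge, Avenue): payoffs 4, 0 → best response Bridge.
Driver C against (Tunnel, Highway): payoffs 0, -3 → best response Bridge.
Driver C against (Tunnel, Avenue): payoffs -1, 5 → best response Tunnel.
Driver C against (Backroad, Highway): payoffs 1, -4 → best response Bridge.
Driver C against (Backroad, Avenue): payoffs 1, 4 → best response Tunnel.
No profile is a mutual best response for all players.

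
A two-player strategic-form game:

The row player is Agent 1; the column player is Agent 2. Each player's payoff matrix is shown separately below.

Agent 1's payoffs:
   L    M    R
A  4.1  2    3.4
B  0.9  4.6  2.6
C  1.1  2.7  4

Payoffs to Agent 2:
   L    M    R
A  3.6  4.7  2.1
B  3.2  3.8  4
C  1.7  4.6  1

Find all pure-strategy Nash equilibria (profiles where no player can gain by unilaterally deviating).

There is no pure-strategy Nash equilibrium.

Agent 1 against L: payoffs 4.1, 0.9, 1.1 → best response A.
Agent 1 against M: payoffs 2, 4.6, 2.7 → best response B.
Agent 1 against R: payoffs 3.4, 2.6, 4 → best response C.
Agent 2 against A: payoffs 3.6, 4.7, 2.1 → best response M.
Agent 2 against B: payoffs 3.2, 3.8, 4 → best response R.
Agent 2 against C: payoffs 1.7, 4.6, 1 → best response M.
No profile is a mutual best response for all players.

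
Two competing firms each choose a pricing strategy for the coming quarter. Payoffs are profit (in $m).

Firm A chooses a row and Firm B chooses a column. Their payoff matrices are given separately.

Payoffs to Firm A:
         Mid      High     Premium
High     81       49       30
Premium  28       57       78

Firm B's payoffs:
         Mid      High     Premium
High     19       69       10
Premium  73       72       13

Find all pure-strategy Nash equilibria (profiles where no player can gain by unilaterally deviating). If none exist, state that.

No pure-strategy Nash equilibrium.

Firm A against Mid: payoffs 81, 28 → best response High.
Firm A against High: payoffs 49, 57 → best response Premium.
Firm A against Premium: payoffs 30, 78 → best response Premium.
Firm B against High: payoffs 19, 69, 10 → best response High.
Firm B against Premium: payoffs 73, 72, 13 → best response Mid.
No profile is a mutual best response for all players.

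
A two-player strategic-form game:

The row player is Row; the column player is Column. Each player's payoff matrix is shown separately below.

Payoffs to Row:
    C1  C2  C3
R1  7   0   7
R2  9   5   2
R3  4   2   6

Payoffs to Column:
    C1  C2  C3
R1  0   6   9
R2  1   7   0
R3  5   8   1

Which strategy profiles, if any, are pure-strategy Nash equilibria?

Row against C1: payoffs 7, 9, 4 → best response R2.
Row against C2: payoffs 0, 5, 2 → best response R2.
Row against C3: payoffs 7, 2, 6 → best response R1.
Column against R1: payoffs 0, 6, 9 → best response C3.
Column against R2: payoffs 1, 7, 0 → best response C2.
Column against R3: payoffs 5, 8, 1 → best response C2.
Mutual best responses: (R1, C3); (R2, C2).

Pure-strategy Nash equilibria: (R1, C3) and (R2, C2)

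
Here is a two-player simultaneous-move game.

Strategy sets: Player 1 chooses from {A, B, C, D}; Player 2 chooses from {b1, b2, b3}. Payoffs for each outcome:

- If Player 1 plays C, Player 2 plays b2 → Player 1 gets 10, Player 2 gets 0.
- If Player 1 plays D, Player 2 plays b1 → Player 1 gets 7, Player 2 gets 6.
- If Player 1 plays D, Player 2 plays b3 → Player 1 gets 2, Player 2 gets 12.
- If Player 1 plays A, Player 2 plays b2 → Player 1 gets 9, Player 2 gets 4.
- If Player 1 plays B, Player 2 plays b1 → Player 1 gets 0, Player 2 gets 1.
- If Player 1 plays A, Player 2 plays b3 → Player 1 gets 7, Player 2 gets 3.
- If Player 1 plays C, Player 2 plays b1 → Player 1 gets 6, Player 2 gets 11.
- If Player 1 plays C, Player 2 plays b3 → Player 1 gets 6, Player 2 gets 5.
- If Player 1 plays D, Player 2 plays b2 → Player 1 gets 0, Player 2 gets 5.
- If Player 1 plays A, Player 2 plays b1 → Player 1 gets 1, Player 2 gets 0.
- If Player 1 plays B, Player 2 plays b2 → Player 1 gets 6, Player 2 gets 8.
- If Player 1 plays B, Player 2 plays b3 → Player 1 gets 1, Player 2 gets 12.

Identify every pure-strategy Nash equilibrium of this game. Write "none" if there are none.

There is no pure-strategy Nash equilibrium.

(A, b1): Player 1 can switch to C (1 → 6). Not NE.
(A, b2): Player 1 can switch to C (9 → 10). Not NE.
(A, b3): Player 2 can switch to b2 (3 → 4). Not NE.
(B, b1): Player 1 can switch to A (0 → 1). Not NE.
(B, b2): Player 1 can switch to A (6 → 9). Not NE.
(B, b3): Player 1 can switch to A (1 → 7). Not NE.
(C, b1): Player 1 can switch to D (6 → 7). Not NE.
(C, b2): Player 2 can switch to b1 (0 → 11). Not NE.
(C, b3): Player 1 can switch to A (6 → 7). Not NE.
(D, b1): Player 2 can switch to b3 (6 → 12). Not NE.
(D, b2): Player 1 can switch to A (0 → 9). Not NE.
(D, b3): Player 1 can switch to A (2 → 7). Not NE.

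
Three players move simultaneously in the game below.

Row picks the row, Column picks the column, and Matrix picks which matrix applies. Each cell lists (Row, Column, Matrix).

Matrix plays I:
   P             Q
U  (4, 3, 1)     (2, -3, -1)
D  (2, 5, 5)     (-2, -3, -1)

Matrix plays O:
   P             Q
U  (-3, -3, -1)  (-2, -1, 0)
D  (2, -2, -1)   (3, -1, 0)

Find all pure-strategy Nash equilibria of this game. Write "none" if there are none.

For each player, find the best response to each opponent profile; mutual best responses are the pure NE.
Row against (P, I): payoffs 4, 2 → best response U.
Row against (P, O): payoffs -3, 2 → best response D.
Row against (Q, I): payoffs 2, -2 → best response U.
Row against (Q, O): payoffs -2, 3 → best response D.
Column against (U, I): payoffs 3, -3 → best response P.
Column against (U, O): payoffs -3, -1 → best response Q.
Column against (D, I): payoffs 5, -3 → best response P.
Column against (D, O): payoffs -2, -1 → best response Q.
Matrix against (U, P): payoffs 1, -1 → best response I.
Matrix against (U, Q): payoffs -1, 0 → best response O.
Matrix against (D, P): payoffs 5, -1 → best response I.
Matrix against (D, Q): payoffs -1, 0 → best response O.
Mutual best responses: (U, P, I); (D, Q, O).

The pure Nash equilibria are (U, P, I); (D, Q, O).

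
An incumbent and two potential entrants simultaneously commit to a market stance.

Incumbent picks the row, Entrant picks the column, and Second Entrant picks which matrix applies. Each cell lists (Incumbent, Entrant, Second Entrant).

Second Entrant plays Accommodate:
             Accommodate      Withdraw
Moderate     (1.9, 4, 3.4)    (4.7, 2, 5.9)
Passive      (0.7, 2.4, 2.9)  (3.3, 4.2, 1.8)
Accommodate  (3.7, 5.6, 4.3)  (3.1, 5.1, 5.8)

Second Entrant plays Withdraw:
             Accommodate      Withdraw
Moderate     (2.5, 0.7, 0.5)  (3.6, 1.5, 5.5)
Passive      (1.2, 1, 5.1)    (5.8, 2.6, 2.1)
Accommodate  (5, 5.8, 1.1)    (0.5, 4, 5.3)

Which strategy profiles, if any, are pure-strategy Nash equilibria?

The pure Nash equilibria are (Passive, Withdraw, Withdraw) and (Accommodate, Accommodate, Accommodate).

Incumbent against (Accommodate, Accommodate): payoffs 1.9, 0.7, 3.7 → best response Accommodate.
Incumbent against (Accommodate, Withdraw): payoffs 2.5, 1.2, 5 → best response Accommodate.
Incumbent against (Withdraw, Accommodate): payoffs 4.7, 3.3, 3.1 → best response Moderate.
Incumbent against (Withdraw, Withdraw): payoffs 3.6, 5.8, 0.5 → best response Passive.
Entrant against (Moderate, Accommodate): payoffs 4, 2 → best response Accommodate.
Entrant against (Moderate, Withdraw): payoffs 0.7, 1.5 → best response Withdraw.
Entrant against (Passive, Accommodate): payoffs 2.4, 4.2 → best response Withdraw.
Entrant against (Passive, Withdraw): payoffs 1, 2.6 → best response Withdraw.
Entrant against (Accommodate, Accommodate): payoffs 5.6, 5.1 → best response Accommodate.
Entrant against (Accommodate, Withdraw): payoffs 5.8, 4 → best response Accommodate.
Second Entrant against (Moderate, Accommodate): payoffs 3.4, 0.5 → best response Accommodate.
Second Entrant against (Moderate, Withdraw): payoffs 5.9, 5.5 → best response Accommodate.
Second Entrant against (Passive, Accommodate): payoffs 2.9, 5.1 → best response Withdraw.
Second Entrant against (Passive, Withdraw): payoffs 1.8, 2.1 → best response Withdraw.
Second Entrant against (Accommodate, Accommodate): payoffs 4.3, 1.1 → best response Accommodate.
Second Entrant against (Accommodate, Withdraw): payoffs 5.8, 5.3 → best response Accommodate.
Mutual best responses: (Passive, Withdraw, Withdraw); (Accommodate, Accommodate, Accommodate).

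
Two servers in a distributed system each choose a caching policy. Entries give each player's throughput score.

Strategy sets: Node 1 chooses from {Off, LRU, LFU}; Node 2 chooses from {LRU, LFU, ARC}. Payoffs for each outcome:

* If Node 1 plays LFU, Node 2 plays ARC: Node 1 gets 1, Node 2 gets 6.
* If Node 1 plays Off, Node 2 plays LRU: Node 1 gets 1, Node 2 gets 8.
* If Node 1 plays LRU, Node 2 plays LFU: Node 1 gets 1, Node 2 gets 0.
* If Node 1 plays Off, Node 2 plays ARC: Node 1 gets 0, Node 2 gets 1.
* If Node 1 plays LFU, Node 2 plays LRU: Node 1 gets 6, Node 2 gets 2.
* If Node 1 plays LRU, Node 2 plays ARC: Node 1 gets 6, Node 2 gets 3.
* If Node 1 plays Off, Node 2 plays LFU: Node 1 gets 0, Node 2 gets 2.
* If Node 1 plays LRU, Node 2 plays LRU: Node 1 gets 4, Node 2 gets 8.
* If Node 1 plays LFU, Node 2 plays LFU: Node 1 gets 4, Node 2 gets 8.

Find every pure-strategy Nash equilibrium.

(LFU, LFU)

Node 1 against LRU: payoffs 1, 4, 6 → best response LFU.
Node 1 against LFU: payoffs 0, 1, 4 → best response LFU.
Node 1 against ARC: payoffs 0, 6, 1 → best response LRU.
Node 2 against Off: payoffs 8, 2, 1 → best response LRU.
Node 2 against LRU: payoffs 8, 0, 3 → best response LRU.
Node 2 against LFU: payoffs 2, 8, 6 → best response LFU.
Mutual best responses: (LFU, LFU).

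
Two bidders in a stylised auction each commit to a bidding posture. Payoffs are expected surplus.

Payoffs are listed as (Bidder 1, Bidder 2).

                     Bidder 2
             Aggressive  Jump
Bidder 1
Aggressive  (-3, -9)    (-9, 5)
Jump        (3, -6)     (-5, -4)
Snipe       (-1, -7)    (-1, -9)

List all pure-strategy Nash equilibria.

Check each profile: it is a Nash equilibrium iff no player can strictly gain by switching unilaterally.
(Aggressive, Aggressive): Bidder 1 can switch to Jump (-3 → 3). Not NE.
(Aggressive, Jump): Bidder 1 can switch to Jump (-9 → -5). Not NE.
(Jump, Aggressive): Bidder 2 can switch to Jump (-6 → -4). Not NE.
(Jump, Jump): Bidder 1 can switch to Snipe (-5 → -1). Not NE.
(Snipe, Aggressive): Bidder 1 can switch to Jump (-1 → 3). Not NE.
(Snipe, Jump): Bidder 2 can switch to Aggressive (-9 → -7). Not NE.

This game has no pure Nash equilibrium.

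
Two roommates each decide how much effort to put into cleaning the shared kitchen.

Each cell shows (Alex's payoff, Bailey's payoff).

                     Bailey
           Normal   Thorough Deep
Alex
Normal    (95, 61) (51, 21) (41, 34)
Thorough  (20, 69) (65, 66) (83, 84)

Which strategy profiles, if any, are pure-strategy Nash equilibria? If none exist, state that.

Pure-strategy Nash equilibria: (Normal, Normal); (Thorough, Deep)

Alex against Normal: payoffs 95, 20 → best response Normal.
Alex against Thorough: payoffs 51, 65 → best response Thorough.
Alex against Deep: payoffs 41, 83 → best response Thorough.
Bailey against Normal: payoffs 61, 21, 34 → best response Normal.
Bailey against Thorough: payoffs 69, 66, 84 → best response Deep.
Mutual best responses: (Normal, Normal); (Thorough, Deep).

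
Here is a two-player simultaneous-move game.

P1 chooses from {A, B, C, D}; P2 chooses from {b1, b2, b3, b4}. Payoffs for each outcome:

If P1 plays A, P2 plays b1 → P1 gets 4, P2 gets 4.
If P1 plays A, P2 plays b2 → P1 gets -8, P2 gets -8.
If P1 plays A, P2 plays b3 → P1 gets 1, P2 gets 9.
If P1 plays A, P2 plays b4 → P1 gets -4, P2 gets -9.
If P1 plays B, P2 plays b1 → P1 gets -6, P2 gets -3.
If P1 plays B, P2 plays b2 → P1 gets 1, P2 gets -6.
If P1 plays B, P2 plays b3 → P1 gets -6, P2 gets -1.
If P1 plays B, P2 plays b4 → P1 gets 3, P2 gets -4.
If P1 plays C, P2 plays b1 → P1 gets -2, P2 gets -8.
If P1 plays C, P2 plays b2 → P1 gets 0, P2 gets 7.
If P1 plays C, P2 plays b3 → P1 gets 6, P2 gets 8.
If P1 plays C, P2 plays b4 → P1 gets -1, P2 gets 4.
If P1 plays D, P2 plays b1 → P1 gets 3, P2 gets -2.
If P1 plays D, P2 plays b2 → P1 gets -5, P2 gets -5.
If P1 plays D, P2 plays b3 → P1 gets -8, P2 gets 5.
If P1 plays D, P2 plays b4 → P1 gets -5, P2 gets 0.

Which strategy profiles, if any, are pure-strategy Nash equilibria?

Mark each player's best response to every combination of opponents' strategies; a profile where every player is best-responding is a pure Nash equilibrium.
P1 against b1: payoffs 4, -6, -2, 3 → best response A.
P1 against b2: payoffs -8, 1, 0, -5 → best response B.
P1 against b3: payoffs 1, -6, 6, -8 → best response C.
P1 against b4: payoffs -4, 3, -1, -5 → best response B.
P2 against A: payoffs 4, -8, 9, -9 → best response b3.
P2 against B: payoffs -3, -6, -1, -4 → best response b3.
P2 against C: payoffs -8, 7, 8, 4 → best response b3.
P2 against D: payoffs -2, -5, 5, 0 → best response b3.
Mutual best responses: (C, b3).

Pure NE: (C, b3)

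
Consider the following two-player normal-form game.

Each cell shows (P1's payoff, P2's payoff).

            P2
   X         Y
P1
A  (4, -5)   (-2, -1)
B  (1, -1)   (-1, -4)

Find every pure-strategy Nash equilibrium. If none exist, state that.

(A, X): P2 can switch to Y (-5 → -1). Not NE.
(A, Y): P1 can switch to B (-2 → -1). Not NE.
(B, X): P1 can switch to A (1 → 4). Not NE.
(B, Y): P2 can switch to X (-4 → -1). Not NE.

This game has no pure Nash equilibrium.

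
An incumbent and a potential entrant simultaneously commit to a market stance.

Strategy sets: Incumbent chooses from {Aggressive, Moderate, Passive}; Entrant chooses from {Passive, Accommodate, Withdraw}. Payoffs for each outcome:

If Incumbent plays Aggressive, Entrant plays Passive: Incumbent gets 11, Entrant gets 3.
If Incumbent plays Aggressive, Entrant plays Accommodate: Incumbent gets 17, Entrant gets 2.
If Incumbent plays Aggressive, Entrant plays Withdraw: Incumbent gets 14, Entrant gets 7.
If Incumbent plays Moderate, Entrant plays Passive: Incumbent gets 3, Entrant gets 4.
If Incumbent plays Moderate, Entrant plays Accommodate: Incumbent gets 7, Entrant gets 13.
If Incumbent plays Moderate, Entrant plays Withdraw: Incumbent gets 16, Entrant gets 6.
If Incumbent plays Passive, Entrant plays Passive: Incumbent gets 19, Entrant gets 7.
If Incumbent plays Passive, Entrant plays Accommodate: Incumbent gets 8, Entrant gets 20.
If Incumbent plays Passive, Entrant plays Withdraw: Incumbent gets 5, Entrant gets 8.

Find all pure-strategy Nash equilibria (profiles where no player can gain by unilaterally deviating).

(Aggressive, Passive): Incumbent can switch to Passive (11 → 19). Not NE.
(Aggressive, Accommodate): Entrant can switch to Passive (2 → 3). Not NE.
(Aggressive, Withdraw): Incumbent can switch to Moderate (14 → 16). Not NE.
(Moderate, Passive): Incumbent can switch to Aggressive (3 → 11). Not NE.
(Moderate, Accommodate): Incumbent can switch to Aggressive (7 → 17). Not NE.
(Moderate, Withdraw): Entrant can switch to Accommodate (6 → 13). Not NE.
(Passive, Passive): Entrant can switch to Accommodate (7 → 20). Not NE.
(Passive, Accommodate): Incumbent can switch to Aggressive (8 → 17). Not NE.
(Passive, Withdraw): Incumbent can switch to Aggressive (5 → 14). Not NE.

none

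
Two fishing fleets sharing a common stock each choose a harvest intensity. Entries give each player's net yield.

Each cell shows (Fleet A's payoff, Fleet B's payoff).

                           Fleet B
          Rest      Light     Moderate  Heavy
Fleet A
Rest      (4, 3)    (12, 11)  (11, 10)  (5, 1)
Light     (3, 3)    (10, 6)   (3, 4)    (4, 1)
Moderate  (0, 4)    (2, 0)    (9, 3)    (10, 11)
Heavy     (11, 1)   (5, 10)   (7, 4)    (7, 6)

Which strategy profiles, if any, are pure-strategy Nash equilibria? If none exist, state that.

(Rest, Light) and (Moderate, Heavy)

(Rest, Rest): Fleet A can switch to Heavy (4 → 11). Not NE.
(Rest, Light): Fleet A gets 12, best alternative 10; Fleet B gets 11, best alternative 10. No profitable deviation — NE.
(Rest, Moderate): Fleet B can switch to Light (10 → 11). Not NE.
(Rest, Heavy): Fleet A can switch to Moderate (5 → 10). Not NE.
(Light, Rest): Fleet A can switch to Rest (3 → 4). Not NE.
(Light, Light): Fleet A can switch to Rest (10 → 12). Not NE.
(Light, Moderate): Fleet A can switch to Rest (3 → 11). Not NE.
(Light, Heavy): Fleet A can switch to Rest (4 → 5). Not NE.
(Moderate, Rest): Fleet A can switch to Rest (0 → 4). Not NE.
(Moderate, Light): Fleet A can switch to Rest (2 → 12). Not NE.
(Moderate, Moderate): Fleet A can switch to Rest (9 → 11). Not NE.
(Moderate, Heavy): Fleet A gets 10, best alternative 7; Fleet B gets 11, best alternative 4. No profitable deviation — NE.
(Heavy, Rest): Fleet B can switch to Light (1 → 10). Not NE.
(Heavy, Light): Fleet A can switch to Rest (5 → 12). Not NE.
(The remaining 2 profiles each have a profitable deviation by the same check.)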